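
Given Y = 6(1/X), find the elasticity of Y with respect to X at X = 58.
Elasticity = -1

Elasticity = (dY/dX) · (X/Y)

dY/dX = -6/X²
At X = 58: dY/dX = -3/1682, Y = 3/29

Elasticity = (-3/1682) · (58 / (3/29)) = -1

Interpretation: for a small percentage change in X, the percentage change in Y is approximately -1.00 times as large.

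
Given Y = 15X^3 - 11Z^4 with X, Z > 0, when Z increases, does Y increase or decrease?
Y decreases

Taking the partial derivative:
∂Y/∂Z = -44Z^3

∂Y/∂Z = -44Z^3 < 0 (assuming positive values)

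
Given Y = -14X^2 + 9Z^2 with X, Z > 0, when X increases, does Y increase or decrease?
Y decreases

Taking the partial derivative:
∂Y/∂X = -28X

∂Y/∂X = -28X < 0 (assuming positive values)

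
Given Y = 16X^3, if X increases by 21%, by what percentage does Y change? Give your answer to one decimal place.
77.2%

For Y = 16X^3:
If X → X(1 + 0.21)
Then Y → Y · (1 + 0.21)^3
     ≈ Y · 1.7716

Percentage change = ((1 + 0.21)^3 − 1) × 100% ≈ 77.2%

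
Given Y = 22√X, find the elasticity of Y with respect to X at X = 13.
Elasticity = 1/2

Elasticity = (dY/dX) · (X/Y)

dY/dX = 11/√X
At X = 13: dY/dX = 11·√13/13, Y = 22·√13

Elasticity = (11·√13/13) · (13 / (22·√13)) = 1/2

Interpretation: for a small percentage change in X, the percentage change in Y is approximately 0.50 times as large.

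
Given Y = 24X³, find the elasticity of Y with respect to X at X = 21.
Elasticity = 3

Elasticity = (dY/dX) · (X/Y)

dY/dX = 72·X²
At X = 21: dY/dX = 31752, Y = 222264

Elasticity = 31752 · (21 / 222264) = 3

Interpretation: for a small percentage change in X, the percentage change in Y is approximately 3.00 times as large.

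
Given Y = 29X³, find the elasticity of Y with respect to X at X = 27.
Elasticity = 3

Elasticity = (dY/dX) · (X/Y)

dY/dX = 87·X²
At X = 27: dY/dX = 63423, Y = 570807

Elasticity = 63423 · (27 / 570807) = 3

Interpretation: for a small percentage change in X, the percentage change in Y is approximately 3.00 times as large.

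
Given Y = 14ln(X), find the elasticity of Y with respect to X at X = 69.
Elasticity = 1/ln(69) ≈ 0.2362

Elasticity = (dY/dX) · (X/Y)

dY/dX = 14/X
At X = 69: dY/dX = 14/69, Y = 14·ln(69)

Elasticity = (14/69) · (69 / (14·ln(69))) = 1/ln(69) ≈ 0.2362

Interpretation: for a small percentage change in X, the percentage change in Y is approximately 0.24 times as large.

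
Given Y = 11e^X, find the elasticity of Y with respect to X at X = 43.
Elasticity = 43

Elasticity = (dY/dX) · (X/Y)

dY/dX = 11·e^X
At X = 43: dY/dX = 11·e^43, Y = 11·e^43

Elasticity = (11·e^43) · (43 / (11·e^43)) = 43

Interpretation: for a small percentage change in X, the percentage change in Y is approximately 43.00 times as large.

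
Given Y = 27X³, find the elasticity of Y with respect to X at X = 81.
Elasticity = 3

Elasticity = (dY/dX) · (X/Y)

dY/dX = 81·X²
At X = 81: dY/dX = 531441, Y = 14348907

Elasticity = 531441 · (81 / 14348907) = 3

Interpretation: for a small percentage change in X, the percentage change in Y is approximately 3.00 times as large.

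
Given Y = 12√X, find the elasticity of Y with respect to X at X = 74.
Elasticity = 1/2

Elasticity = (dY/dX) · (X/Y)

dY/dX = 6/√X
At X = 74: dY/dX = 3·√74/37, Y = 12·√74

Elasticity = (3·√74/37) · (74 / (12·√74)) = 1/2

Interpretation: for a small percentage change in X, the percentage change in Y is approximately 0.50 times as large.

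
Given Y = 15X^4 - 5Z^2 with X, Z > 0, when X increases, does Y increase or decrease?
Y increases

Taking the partial derivative:
∂Y/∂X = 60X^3

∂Y/∂X = 60X^3 > 0 (assuming positive values)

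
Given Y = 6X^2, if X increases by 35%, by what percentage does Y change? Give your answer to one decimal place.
82.3%

For Y = 6X^2:
If X → X(1 + 0.35)
Then Y → Y · (1 + 0.35)^2
     = Y · 1.8225

Percentage change = ((1 + 0.35)^2 − 1) × 100% ≈ 82.3%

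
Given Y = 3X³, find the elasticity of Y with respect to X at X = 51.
Elasticity = 3

Elasticity = (dY/dX) · (X/Y)

dY/dX = 9·X²
At X = 51: dY/dX = 23409, Y = 397953

Elasticity = 23409 · (51 / 397953) = 3

Interpretation: for a small percentage change in X, the percentage change in Y is approximately 3.00 times as large.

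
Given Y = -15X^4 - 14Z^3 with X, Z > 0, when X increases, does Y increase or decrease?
Y decreases

Taking the partial derivative:
∂Y/∂X = -60X^3

∂Y/∂X = -60X^3 < 0 (assuming positive values)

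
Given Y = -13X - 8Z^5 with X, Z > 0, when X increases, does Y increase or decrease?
Y decreases

Taking the partial derivative:
∂Y/∂X = -13

∂Y/∂X = -13 < 0 (assuming positive values)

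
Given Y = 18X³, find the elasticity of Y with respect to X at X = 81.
Elasticity = 3

Elasticity = (dY/dX) · (X/Y)

dY/dX = 54·X²
At X = 81: dY/dX = 354294, Y = 9565938

Elasticity = 354294 · (81 / 9565938) = 3

Interpretation: for a small percentage change in X, the percentage change in Y is approximately 3.00 times as large.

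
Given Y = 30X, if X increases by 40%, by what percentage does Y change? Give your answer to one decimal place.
40.0%

For Y = 30X:
If X → X(1 + 0.4)
Then Y → Y · (1 + 0.4)^1
     = Y · 1.4000

Percentage change = ((1 + 0.4)^1 − 1) × 100% = 40.0%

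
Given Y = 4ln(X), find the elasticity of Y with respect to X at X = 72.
Elasticity = 1/ln(72) ≈ 0.2338

Elasticity = (dY/dX) · (X/Y)

dY/dX = 4/X
At X = 72: dY/dX = 1/18, Y = 4·ln(72)

Elasticity = (1/18) · (72 / (4·ln(72))) = 1/ln(72) ≈ 0.2338

Interpretation: for a small percentage change in X, the percentage change in Y is approximately 0.23 times as large.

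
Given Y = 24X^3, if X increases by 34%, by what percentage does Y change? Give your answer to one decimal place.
140.6%

For Y = 24X^3:
If X → X(1 + 0.34)
Then Y → Y · (1 + 0.34)^3
     ≈ Y · 2.4061

Percentage change = ((1 + 0.34)^3 − 1) × 100% ≈ 140.6%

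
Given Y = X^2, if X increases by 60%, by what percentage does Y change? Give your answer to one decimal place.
156.0%

For Y = X^2:
If X → X(1 + 0.6)
Then Y → Y · (1 + 0.6)^2
     = Y · 2.5600

Percentage change = ((1 + 0.6)^2 − 1) × 100% = 156.0%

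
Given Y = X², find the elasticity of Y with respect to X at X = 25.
Elasticity = 2

Elasticity = (dY/dX) · (X/Y)

dY/dX = 2·X
At X = 25: dY/dX = 50, Y = 625

Elasticity = 50 · (25 / 625) = 2

Interpretation: for a small percentage change in X, the percentage change in Y is approximately 2.00 times as large.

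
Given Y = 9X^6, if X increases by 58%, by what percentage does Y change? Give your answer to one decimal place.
1455.8%

For Y = 9X^6:
If X → X(1 + 0.58)
Then Y → Y · (1 + 0.58)^6
     ≈ Y · 15.5576

Percentage change = ((1 + 0.58)^6 − 1) × 100% ≈ 1455.8%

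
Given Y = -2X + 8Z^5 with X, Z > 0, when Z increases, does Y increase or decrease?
Y increases

Taking the partial derivative:
∂Y/∂Z = 40Z^4

∂Y/∂Z = 40Z^4 > 0 (assuming positive values)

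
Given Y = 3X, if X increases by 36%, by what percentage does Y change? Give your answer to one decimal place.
36.0%

For Y = 3X:
If X → X(1 + 0.36)
Then Y → Y · (1 + 0.36)^1
     = Y · 1.3600

Percentage change = ((1 + 0.36)^1 − 1) × 100% = 36.0%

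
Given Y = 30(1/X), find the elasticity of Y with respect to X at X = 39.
Elasticity = -1

Elasticity = (dY/dX) · (X/Y)

dY/dX = -30/X²
At X = 39: dY/dX = -10/507, Y = 10/13

Elasticity = (-10/507) · (39 / (10/13)) = -1

Interpretation: for a small percentage change in X, the percentage change in Y is approximately -1.00 times as large.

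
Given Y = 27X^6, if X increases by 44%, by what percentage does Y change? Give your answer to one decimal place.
791.6%

For Y = 27X^6:
If X → X(1 + 0.44)
Then Y → Y · (1 + 0.44)^6
     ≈ Y · 8.9161

Percentage change = ((1 + 0.44)^6 − 1) × 100% ≈ 791.6%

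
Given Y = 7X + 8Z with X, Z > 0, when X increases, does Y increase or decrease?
Y increases

Taking the partial derivative:
∂Y/∂X = 7

∂Y/∂X = 7 > 0 (assuming positive values)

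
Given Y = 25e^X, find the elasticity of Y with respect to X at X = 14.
Elasticity = 14

Elasticity = (dY/dX) · (X/Y)

dY/dX = 25·e^X
At X = 14: dY/dX = 25·e^14, Y = 25·e^14

Elasticity = (25·e^14) · (14 / (25·e^14)) = 14

Interpretation: for a small percentage change in X, the percentage change in Y is approximately 14.00 times as large.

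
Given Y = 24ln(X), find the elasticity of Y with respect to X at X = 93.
Elasticity = 1/ln(93) ≈ 0.2206

Elasticity = (dY/dX) · (X/Y)

dY/dX = 24/X
At X = 93: dY/dX = 8/31, Y = 24·ln(93)

Elasticity = (8/31) · (93 / (24·ln(93))) = 1/ln(93) ≈ 0.2206

Interpretation: for a small percentage change in X, the percentage change in Y is approximately 0.22 times as large.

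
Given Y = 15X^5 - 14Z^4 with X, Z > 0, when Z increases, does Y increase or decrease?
Y decreases

Taking the partial derivative:
∂Y/∂Z = -56Z^3

∂Y/∂Z = -56Z^3 < 0 (assuming positive values)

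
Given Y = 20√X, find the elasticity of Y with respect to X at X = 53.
Elasticity = 1/2

Elasticity = (dY/dX) · (X/Y)

dY/dX = 10/√X
At X = 53: dY/dX = 10·√53/53, Y = 20·√53

Elasticity = (10·√53/53) · (53 / (20·√53)) = 1/2

Interpretation: for a small percentage change in X, the percentage change in Y is approximately 0.50 times as large.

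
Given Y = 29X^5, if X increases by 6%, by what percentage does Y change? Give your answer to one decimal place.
33.8%

For Y = 29X^5:
If X → X(1 + 0.06)
Then Y → Y · (1 + 0.06)^5
     ≈ Y · 1.3382

Percentage change = ((1 + 0.06)^5 − 1) × 100% ≈ 33.8%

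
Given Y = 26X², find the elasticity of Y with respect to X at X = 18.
Elasticity = 2

Elasticity = (dY/dX) · (X/Y)

dY/dX = 52·X
At X = 18: dY/dX = 936, Y = 8424

Elasticity = 936 · (18 / 8424) = 2

Interpretation: for a small percentage change in X, the percentage change in Y is approximately 2.00 times as large.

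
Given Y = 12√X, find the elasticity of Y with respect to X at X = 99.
Elasticity = 1/2

Elasticity = (dY/dX) · (X/Y)

dY/dX = 6/√X
At X = 99: dY/dX = 2·√11/11, Y = 36·√11

Elasticity = (2·√11/11) · (99 / (36·√11)) = 1/2

Interpretation: for a small percentage change in X, the percentage change in Y is approximately 0.50 times as large.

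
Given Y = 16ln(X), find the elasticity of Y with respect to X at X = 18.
Elasticity = 1/ln(18) ≈ 0.3460

Elasticity = (dY/dX) · (X/Y)

dY/dX = 16/X
At X = 18: dY/dX = 8/9, Y = 16·ln(18)

Elasticity = (8/9) · (18 / (16·ln(18))) = 1/ln(18) ≈ 0.3460

Interpretation: for a small percentage change in X, the percentage change in Y is approximately 0.35 times as large.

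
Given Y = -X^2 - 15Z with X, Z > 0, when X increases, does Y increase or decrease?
Y decreases

Taking the partial derivative:
∂Y/∂X = -2X

∂Y/∂X = -2X < 0 (assuming positive values)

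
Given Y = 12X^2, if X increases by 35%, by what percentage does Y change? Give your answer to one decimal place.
82.3%

For Y = 12X^2:
If X → X(1 + 0.35)
Then Y → Y · (1 + 0.35)^2
     = Y · 1.8225

Percentage change = ((1 + 0.35)^2 − 1) × 100% ≈ 82.3%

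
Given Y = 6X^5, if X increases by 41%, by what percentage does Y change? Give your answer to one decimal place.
457.3%

For Y = 6X^5:
If X → X(1 + 0.41)
Then Y → Y · (1 + 0.41)^5
     ≈ Y · 5.5731

Percentage change = ((1 + 0.41)^5 − 1) × 100% ≈ 457.3%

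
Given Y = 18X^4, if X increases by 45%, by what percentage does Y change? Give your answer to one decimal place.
342.1%

For Y = 18X^4:
If X → X(1 + 0.45)
Then Y → Y · (1 + 0.45)^4
     ≈ Y · 4.4205

Percentage change = ((1 + 0.45)^4 − 1) × 100% ≈ 342.1%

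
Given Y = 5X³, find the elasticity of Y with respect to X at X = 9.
Elasticity = 3

Elasticity = (dY/dX) · (X/Y)

dY/dX = 15·X²
At X = 9: dY/dX = 1215, Y = 3645

Elasticity = 1215 · (9 / 3645) = 3

Interpretation: for a small percentage change in X, the percentage change in Y is approximately 3.00 times as large.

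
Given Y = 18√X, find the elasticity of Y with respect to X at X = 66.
Elasticity = 1/2

Elasticity = (dY/dX) · (X/Y)

dY/dX = 9/√X
At X = 66: dY/dX = 3·√66/22, Y = 18·√66

Elasticity = (3·√66/22) · (66 / (18·√66)) = 1/2

Interpretation: for a small percentage change in X, the percentage change in Y is approximately 0.50 times as large.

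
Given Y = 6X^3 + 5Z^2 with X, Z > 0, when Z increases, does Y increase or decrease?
Y increases

Taking the partial derivative:
∂Y/∂Z = 10Z

∂Y/∂Z = 10Z > 0 (assuming positive values)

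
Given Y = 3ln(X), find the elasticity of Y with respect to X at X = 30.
Elasticity = 1/ln(30) ≈ 0.2940

Elasticity = (dY/dX) · (X/Y)

dY/dX = 3/X
At X = 30: dY/dX = 1/10, Y = 3·ln(30)

Elasticity = (1/10) · (30 / (3·ln(30))) = 1/ln(30) ≈ 0.2940

Interpretation: for a small percentage change in X, the percentage change in Y is approximately 0.29 times as large.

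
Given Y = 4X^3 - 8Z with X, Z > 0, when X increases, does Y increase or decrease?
Y increases

Taking the partial derivative:
∂Y/∂X = 12X^2

∂Y/∂X = 12X^2 > 0 (assuming positive values)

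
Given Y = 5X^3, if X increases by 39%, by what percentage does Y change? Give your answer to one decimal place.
168.6%

For Y = 5X^3:
If X → X(1 + 0.39)
Then Y → Y · (1 + 0.39)^3
     ≈ Y · 2.6856

Percentage change = ((1 + 0.39)^3 − 1) × 100% ≈ 168.6%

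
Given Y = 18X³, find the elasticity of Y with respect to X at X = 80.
Elasticity = 3

Elasticity = (dY/dX) · (X/Y)

dY/dX = 54·X²
At X = 80: dY/dX = 345600, Y = 9216000

Elasticity = 345600 · (80 / 9216000) = 3

Interpretation: for a small percentage change in X, the percentage change in Y is approximately 3.00 times as large.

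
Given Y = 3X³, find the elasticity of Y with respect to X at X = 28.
Elasticity = 3

Elasticity = (dY/dX) · (X/Y)

dY/dX = 9·X²
At X = 28: dY/dX = 7056, Y = 65856

Elasticity = 7056 · (28 / 65856) = 3

Interpretation: for a small percentage change in X, the percentage change in Y is approximately 3.00 times as large.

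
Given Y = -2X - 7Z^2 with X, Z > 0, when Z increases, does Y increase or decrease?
Y decreases

Taking the partial derivative:
∂Y/∂Z = -14Z

∂Y/∂Z = -14Z < 0 (assuming positive values)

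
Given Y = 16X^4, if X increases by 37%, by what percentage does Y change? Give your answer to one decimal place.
252.3%

For Y = 16X^4:
If X → X(1 + 0.37)
Then Y → Y · (1 + 0.37)^4
     ≈ Y · 3.5228

Percentage change = ((1 + 0.37)^4 − 1) × 100% ≈ 252.3%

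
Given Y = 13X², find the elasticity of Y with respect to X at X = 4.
Elasticity = 2

Elasticity = (dY/dX) · (X/Y)

dY/dX = 26·X
At X = 4: dY/dX = 104, Y = 208

Elasticity = 104 · (4 / 208) = 2

Interpretation: for a small percentage change in X, the percentage change in Y is approximately 2.00 times as large.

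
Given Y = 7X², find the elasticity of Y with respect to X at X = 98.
Elasticity = 2

Elasticity = (dY/dX) · (X/Y)

dY/dX = 14·X
At X = 98: dY/dX = 1372, Y = 67228

Elasticity = 1372 · (98 / 67228) = 2

Interpretation: for a small percentage change in X, the percentage change in Y is approximately 2.00 times as large.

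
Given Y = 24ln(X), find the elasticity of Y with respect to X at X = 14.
Elasticity = 1/ln(14) ≈ 0.3789

Elasticity = (dY/dX) · (X/Y)

dY/dX = 24/X
At X = 14: dY/dX = 12/7, Y = 24·ln(14)

Elasticity = (12/7) · (14 / (24·ln(14))) = 1/ln(14) ≈ 0.3789

Interpretation: for a small percentage change in X, the percentage change in Y is approximately 0.38 times as large.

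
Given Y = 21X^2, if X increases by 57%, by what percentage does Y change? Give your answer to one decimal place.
146.5%

For Y = 21X^2:
If X → X(1 + 0.57)
Then Y → Y · (1 + 0.57)^2
     = Y · 2.4649

Percentage change = ((1 + 0.57)^2 − 1) × 100% ≈ 146.5%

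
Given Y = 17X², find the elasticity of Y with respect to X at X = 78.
Elasticity = 2

Elasticity = (dY/dX) · (X/Y)

dY/dX = 34·X
At X = 78: dY/dX = 2652, Y = 103428

Elasticity = 2652 · (78 / 103428) = 2

Interpretation: for a small percentage change in X, the percentage change in Y is approximately 2.00 times as large.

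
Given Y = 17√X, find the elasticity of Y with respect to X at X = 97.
Elasticity = 1/2

Elasticity = (dY/dX) · (X/Y)

dY/dX = 17/(2·√X)
At X = 97: dY/dX = 17·√97/194, Y = 17·√97

Elasticity = (17·√97/194) · (97 / (17·√97)) = 1/2

Interpretation: for a small percentage change in X, the percentage change in Y is approximately 0.50 times as large.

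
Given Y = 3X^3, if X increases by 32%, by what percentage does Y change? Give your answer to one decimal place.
130.0%

For Y = 3X^3:
If X → X(1 + 0.32)
Then Y → Y · (1 + 0.32)^3
     ≈ Y · 2.3000

Percentage change = ((1 + 0.32)^3 − 1) × 100% ≈ 130.0%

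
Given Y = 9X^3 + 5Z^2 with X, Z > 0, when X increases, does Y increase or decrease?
Y increases

Taking the partial derivative:
∂Y/∂X = 27X^2

∂Y/∂X = 27X^2 > 0 (assuming positive values)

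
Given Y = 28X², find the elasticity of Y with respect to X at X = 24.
Elasticity = 2

Elasticity = (dY/dX) · (X/Y)

dY/dX = 56·X
At X = 24: dY/dX = 1344, Y = 16128

Elasticity = 1344 · (24 / 16128) = 2

Interpretation: for a small percentage change in X, the percentage change in Y is approximately 2.00 times as large.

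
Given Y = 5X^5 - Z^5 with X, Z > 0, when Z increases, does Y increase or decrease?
Y decreases

Taking the partial derivative:
∂Y/∂Z = -5Z^4

∂Y/∂Z = -5Z^4 < 0 (assuming positive values)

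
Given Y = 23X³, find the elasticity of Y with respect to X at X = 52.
Elasticity = 3

Elasticity = (dY/dX) · (X/Y)

dY/dX = 69·X²
At X = 52: dY/dX = 186576, Y = 3233984

Elasticity = 186576 · (52 / 3233984) = 3

Interpretation: for a small percentage change in X, the percentage change in Y is approximately 3.00 times as large.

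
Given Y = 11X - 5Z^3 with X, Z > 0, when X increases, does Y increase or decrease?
Y increases

Taking the partial derivative:
∂Y/∂X = 11

∂Y/∂X = 11 > 0 (assuming positive values)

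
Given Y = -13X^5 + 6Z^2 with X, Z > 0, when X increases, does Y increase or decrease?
Y decreases

Taking the partial derivative:
∂Y/∂X = -65X^4

∂Y/∂X = -65X^4 < 0 (assuming positive values)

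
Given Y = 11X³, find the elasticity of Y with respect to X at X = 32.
Elasticity = 3

Elasticity = (dY/dX) · (X/Y)

dY/dX = 33·X²
At X = 32: dY/dX = 33792, Y = 360448

Elasticity = 33792 · (32 / 360448) = 3

Interpretation: for a small percentage change in X, the percentage change in Y is approximately 3.00 times as large.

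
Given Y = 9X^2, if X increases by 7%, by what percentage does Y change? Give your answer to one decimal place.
14.5%

For Y = 9X^2:
If X → X(1 + 0.07)
Then Y → Y · (1 + 0.07)^2
     = Y · 1.1449

Percentage change = ((1 + 0.07)^2 − 1) × 100% ≈ 14.5%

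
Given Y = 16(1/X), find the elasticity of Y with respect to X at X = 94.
Elasticity = -1

Elasticity = (dY/dX) · (X/Y)

dY/dX = -16/X²
At X = 94: dY/dX = -4/2209, Y = 8/47

Elasticity = (-4/2209) · (94 / (8/47)) = -1

Interpretation: for a small percentage change in X, the percentage change in Y is approximately -1.00 times as large.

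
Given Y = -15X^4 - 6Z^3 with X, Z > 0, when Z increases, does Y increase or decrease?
Y decreases

Taking the partial derivative:
∂Y/∂Z = -18Z^2

∂Y/∂Z = -18Z^2 < 0 (assuming positive values)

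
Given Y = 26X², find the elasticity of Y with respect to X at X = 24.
Elasticity = 2

Elasticity = (dY/dX) · (X/Y)

dY/dX = 52·X
At X = 24: dY/dX = 1248, Y = 14976

Elasticity = 1248 · (24 / 14976) = 2

Interpretation: for a small percentage change in X, the percentage change in Y is approximately 2.00 times as large.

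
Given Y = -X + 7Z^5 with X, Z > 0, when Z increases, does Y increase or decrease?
Y increases

Taking the partial derivative:
∂Y/∂Z = 35Z^4

∂Y/∂Z = 35Z^4 > 0 (assuming positive values)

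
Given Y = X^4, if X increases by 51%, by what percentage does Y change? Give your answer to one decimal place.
419.9%

For Y = X^4:
If X → X(1 + 0.51)
Then Y → Y · (1 + 0.51)^4
     ≈ Y · 5.1989

Percentage change = ((1 + 0.51)^4 − 1) × 100% ≈ 419.9%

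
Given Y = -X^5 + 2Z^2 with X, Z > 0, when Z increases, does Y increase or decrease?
Y increases

Taking the partial derivative:
∂Y/∂Z = 4Z

∂Y/∂Z = 4Z > 0 (assuming positive values)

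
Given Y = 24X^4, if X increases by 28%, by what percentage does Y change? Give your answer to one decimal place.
168.4%

For Y = 24X^4:
If X → X(1 + 0.28)
Then Y → Y · (1 + 0.28)^4
     ≈ Y · 2.6844

Percentage change = ((1 + 0.28)^4 − 1) × 100% ≈ 168.4%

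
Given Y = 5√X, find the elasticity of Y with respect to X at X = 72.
Elasticity = 1/2

Elasticity = (dY/dX) · (X/Y)

dY/dX = 5/(2·√X)
At X = 72: dY/dX = 5·√2/24, Y = 30·√2

Elasticity = (5·√2/24) · (72 / (30·√2)) = 1/2

Interpretation: for a small percentage change in X, the percentage change in Y is approximately 0.50 times as large.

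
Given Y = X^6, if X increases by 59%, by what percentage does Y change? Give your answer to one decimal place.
1515.8%

For Y = X^6:
If X → X(1 + 0.59)
Then Y → Y · (1 + 0.59)^6
     ≈ Y · 16.1578

Percentage change = ((1 + 0.59)^6 − 1) × 100% ≈ 1515.8%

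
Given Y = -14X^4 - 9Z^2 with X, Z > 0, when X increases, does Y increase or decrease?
Y decreases

Taking the partial derivative:
∂Y/∂X = -56X^3

∂Y/∂X = -56X^3 < 0 (assuming positive values)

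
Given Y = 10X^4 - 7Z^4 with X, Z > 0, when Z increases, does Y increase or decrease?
Y decreases

Taking the partial derivative:
∂Y/∂Z = -28Z^3

∂Y/∂Z = -28Z^3 < 0 (assuming positive values)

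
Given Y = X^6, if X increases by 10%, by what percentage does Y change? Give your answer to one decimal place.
77.2%

For Y = X^6:
If X → X(1 + 0.1)
Then Y → Y · (1 + 0.1)^6
     ≈ Y · 1.7716

Percentage change = ((1 + 0.1)^6 − 1) × 100% ≈ 77.2%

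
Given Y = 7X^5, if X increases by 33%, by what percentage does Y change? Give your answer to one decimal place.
316.2%

For Y = 7X^5:
If X → X(1 + 0.33)
Then Y → Y · (1 + 0.33)^5
     ≈ Y · 4.1616

Percentage change = ((1 + 0.33)^5 − 1) × 100% ≈ 316.2%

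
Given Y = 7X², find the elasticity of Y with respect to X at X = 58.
Elasticity = 2

Elasticity = (dY/dX) · (X/Y)

dY/dX = 14·X
At X = 58: dY/dX = 812, Y = 23548

Elasticity = 812 · (58 / 23548) = 2

Interpretation: for a small percentage change in X, the percentage change in Y is approximately 2.00 times as large.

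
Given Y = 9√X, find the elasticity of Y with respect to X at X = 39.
Elasticity = 1/2

Elasticity = (dY/dX) · (X/Y)

dY/dX = 9/(2·√X)
At X = 39: dY/dX = 3·√39/26, Y = 9·√39

Elasticity = (3·√39/26) · (39 / (9·√39)) = 1/2

Interpretation: for a small percentage change in X, the percentage change in Y is approximately 0.50 times as large.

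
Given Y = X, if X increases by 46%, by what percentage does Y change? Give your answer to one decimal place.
46.0%

For Y = X:
If X → X(1 + 0.46)
Then Y → Y · (1 + 0.46)^1
     = Y · 1.4600

Percentage change = ((1 + 0.46)^1 − 1) × 100% = 46.0%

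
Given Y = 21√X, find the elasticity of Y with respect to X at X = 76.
Elasticity = 1/2

Elasticity = (dY/dX) · (X/Y)

dY/dX = 21/(2·√X)
At X = 76: dY/dX = 21·√19/76, Y = 42·√19

Elasticity = (21·√19/76) · (76 / (42·√19)) = 1/2

Interpretation: for a small percentage change in X, the percentage change in Y is approximately 0.50 times as large.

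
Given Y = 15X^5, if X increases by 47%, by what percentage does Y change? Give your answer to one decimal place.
586.4%

For Y = 15X^5:
If X → X(1 + 0.47)
Then Y → Y · (1 + 0.47)^5
     ≈ Y · 6.8641

Percentage change = ((1 + 0.47)^5 − 1) × 100% ≈ 586.4%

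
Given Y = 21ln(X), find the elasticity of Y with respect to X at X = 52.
Elasticity = 1/ln(52) ≈ 0.2531

Elasticity = (dY/dX) · (X/Y)

dY/dX = 21/X
At X = 52: dY/dX = 21/52, Y = 21·ln(52)

Elasticity = (21/52) · (52 / (21·ln(52))) = 1/ln(52) ≈ 0.2531

Interpretation: for a small percentage change in X, the percentage change in Y is approximately 0.25 times as large.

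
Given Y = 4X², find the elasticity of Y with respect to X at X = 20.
Elasticity = 2

Elasticity = (dY/dX) · (X/Y)

dY/dX = 8·X
At X = 20: dY/dX = 160, Y = 1600

Elasticity = 160 · (20 / 1600) = 2

Interpretation: for a small percentage change in X, the percentage change in Y is approximately 2.00 times as large.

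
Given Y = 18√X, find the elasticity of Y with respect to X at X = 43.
Elasticity = 1/2

Elasticity = (dY/dX) · (X/Y)

dY/dX = 9/√X
At X = 43: dY/dX = 9·√43/43, Y = 18·√43

Elasticity = (9·√43/43) · (43 / (18·√43)) = 1/2

Interpretation: for a small percentage change in X, the percentage change in Y is approximately 0.50 times as large.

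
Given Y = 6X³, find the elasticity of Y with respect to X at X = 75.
Elasticity = 3

Elasticity = (dY/dX) · (X/Y)

dY/dX = 18·X²
At X = 75: dY/dX = 101250, Y = 2531250

Elasticity = 101250 · (75 / 2531250) = 3

Interpretation: for a small percentage change in X, the percentage change in Y is approximately 3.00 times as large.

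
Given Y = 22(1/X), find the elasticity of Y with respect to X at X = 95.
Elasticity = -1

Elasticity = (dY/dX) · (X/Y)

dY/dX = -22/X²
At X = 95: dY/dX = -22/9025, Y = 22/95

Elasticity = (-22/9025) · (95 / (22/95)) = -1

Interpretation: for a small percentage change in X, the percentage change in Y is approximately -1.00 times as large.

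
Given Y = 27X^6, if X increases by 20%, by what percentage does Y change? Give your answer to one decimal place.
198.6%

For Y = 27X^6:
If X → X(1 + 0.2)
Then Y → Y · (1 + 0.2)^6
     ≈ Y · 2.9860

Percentage change = ((1 + 0.2)^6 − 1) × 100% ≈ 198.6%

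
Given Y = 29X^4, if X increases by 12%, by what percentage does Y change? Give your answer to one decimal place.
57.4%

For Y = 29X^4:
If X → X(1 + 0.12)
Then Y → Y · (1 + 0.12)^4
     ≈ Y · 1.5735

Percentage change = ((1 + 0.12)^4 − 1) × 100% ≈ 57.4%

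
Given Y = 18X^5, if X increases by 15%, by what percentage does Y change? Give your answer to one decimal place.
101.1%

For Y = 18X^5:
If X → X(1 + 0.15)
Then Y → Y · (1 + 0.15)^5
     ≈ Y · 2.0114

Percentage change = ((1 + 0.15)^5 − 1) × 100% ≈ 101.1%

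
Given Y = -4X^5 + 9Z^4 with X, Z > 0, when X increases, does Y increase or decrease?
Y decreases

Taking the partial derivative:
∂Y/∂X = -20X^4

∂Y/∂X = -20X^4 < 0 (assuming positive values)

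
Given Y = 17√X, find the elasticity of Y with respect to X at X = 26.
Elasticity = 1/2

Elasticity = (dY/dX) · (X/Y)

dY/dX = 17/(2·√X)
At X = 26: dY/dX = 17·√26/52, Y = 17·√26

Elasticity = (17·√26/52) · (26 / (17·√26)) = 1/2

Interpretation: for a small percentage change in X, the percentage change in Y is approximately 0.50 times as large.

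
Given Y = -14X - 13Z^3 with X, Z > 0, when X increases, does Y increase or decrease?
Y decreases

Taking the partial derivative:
∂Y/∂X = -14

∂Y/∂X = -14 < 0 (assuming positive values)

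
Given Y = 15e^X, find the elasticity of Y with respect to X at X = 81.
Elasticity = 81

Elasticity = (dY/dX) · (X/Y)

dY/dX = 15·e^X
At X = 81: dY/dX = 15·e^81, Y = 15·e^81

Elasticity = (15·e^81) · (81 / (15·e^81)) = 81

Interpretation: for a small percentage change in X, the percentage change in Y is approximately 81.00 times as large.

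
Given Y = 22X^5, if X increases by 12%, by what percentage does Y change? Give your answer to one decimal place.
76.2%

For Y = 22X^5:
If X → X(1 + 0.12)
Then Y → Y · (1 + 0.12)^5
     ≈ Y · 1.7623

Percentage change = ((1 + 0.12)^5 − 1) × 100% ≈ 76.2%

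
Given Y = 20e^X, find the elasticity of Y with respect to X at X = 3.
Elasticity = 3

Elasticity = (dY/dX) · (X/Y)

dY/dX = 20·e^X
At X = 3: dY/dX = 20·e^3, Y = 20·e^3

Elasticity = (20·e^3) · (3 / (20·e^3)) = 3

Interpretation: for a small percentage change in X, the percentage change in Y is approximately 3.00 times as large.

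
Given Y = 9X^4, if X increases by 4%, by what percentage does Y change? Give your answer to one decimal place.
17.0%

For Y = 9X^4:
If X → X(1 + 0.04)
Then Y → Y · (1 + 0.04)^4
     ≈ Y · 1.1699

Percentage change = ((1 + 0.04)^4 − 1) × 100% ≈ 17.0%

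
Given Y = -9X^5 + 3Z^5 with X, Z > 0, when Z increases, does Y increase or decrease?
Y increases

Taking the partial derivative:
∂Y/∂Z = 15Z^4

∂Y/∂Z = 15Z^4 > 0 (assuming positive values)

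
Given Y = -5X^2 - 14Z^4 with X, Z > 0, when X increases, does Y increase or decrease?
Y decreases

Taking the partial derivative:
∂Y/∂X = -10X

∂Y/∂X = -10X < 0 (assuming positive values)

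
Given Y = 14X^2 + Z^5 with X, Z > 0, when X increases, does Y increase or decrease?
Y increases

Taking the partial derivative:
∂Y/∂X = 28X

∂Y/∂X = 28X > 0 (assuming positive values)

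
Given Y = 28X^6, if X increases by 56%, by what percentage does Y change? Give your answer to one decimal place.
1341.3%

For Y = 28X^6:
If X → X(1 + 0.56)
Then Y → Y · (1 + 0.56)^6
     ≈ Y · 14.4128

Percentage change = ((1 + 0.56)^6 − 1) × 100% ≈ 1341.3%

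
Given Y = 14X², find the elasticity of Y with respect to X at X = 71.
Elasticity = 2

Elasticity = (dY/dX) · (X/Y)

dY/dX = 28·X
At X = 71: dY/dX = 1988, Y = 70574

Elasticity = 1988 · (71 / 70574) = 2

Interpretation: for a small percentage change in X, the percentage change in Y is approximately 2.00 times as large.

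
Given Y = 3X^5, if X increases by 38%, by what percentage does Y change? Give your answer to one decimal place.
400.5%

For Y = 3X^5:
If X → X(1 + 0.38)
Then Y → Y · (1 + 0.38)^5
     ≈ Y · 5.0049

Percentage change = ((1 + 0.38)^5 − 1) × 100% ≈ 400.5%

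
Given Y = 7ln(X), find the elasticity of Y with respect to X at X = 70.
Elasticity = 1/ln(70) ≈ 0.2354

Elasticity = (dY/dX) · (X/Y)

dY/dX = 7/X
At X = 70: dY/dX = 1/10, Y = 7·ln(70)

Elasticity = (1/10) · (70 / (7·ln(70))) = 1/ln(70) ≈ 0.2354

Interpretation: for a small percentage change in X, the percentage change in Y is approximately 0.24 times as large.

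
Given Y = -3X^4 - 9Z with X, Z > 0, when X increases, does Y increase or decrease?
Y decreases

Taking the partial derivative:
∂Y/∂X = -12X^3

∂Y/∂X = -12X^3 < 0 (assuming positive values)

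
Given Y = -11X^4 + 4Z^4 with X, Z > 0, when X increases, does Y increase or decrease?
Y decreases

Taking the partial derivative:
∂Y/∂X = -44X^3

∂Y/∂X = -44X^3 < 0 (assuming positive values)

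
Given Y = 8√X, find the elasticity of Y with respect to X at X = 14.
Elasticity = 1/2

Elasticity = (dY/dX) · (X/Y)

dY/dX = 4/√X
At X = 14: dY/dX = 2·√14/7, Y = 8·√14

Elasticity = (2·√14/7) · (14 / (8·√14)) = 1/2

Interpretation: for a small percentage change in X, the percentage change in Y is approximately 0.50 times as large.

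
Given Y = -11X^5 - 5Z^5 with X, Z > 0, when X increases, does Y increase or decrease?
Y decreases

Taking the partial derivative:
∂Y/∂X = -55X^4

∂Y/∂X = -55X^4 < 0 (assuming positive values)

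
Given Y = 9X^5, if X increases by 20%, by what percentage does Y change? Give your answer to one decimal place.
148.8%

For Y = 9X^5:
If X → X(1 + 0.2)
Then Y → Y · (1 + 0.2)^5
     ≈ Y · 2.4883

Percentage change = ((1 + 0.2)^5 − 1) × 100% ≈ 148.8%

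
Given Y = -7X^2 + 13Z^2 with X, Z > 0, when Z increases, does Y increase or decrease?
Y increases

Taking the partial derivative:
∂Y/∂Z = 26Z

∂Y/∂Z = 26Z > 0 (assuming positive values)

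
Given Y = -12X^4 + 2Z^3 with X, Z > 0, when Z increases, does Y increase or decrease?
Y increases

Taking the partial derivative:
∂Y/∂Z = 6Z^2

∂Y/∂Z = 6Z^2 > 0 (assuming positive values)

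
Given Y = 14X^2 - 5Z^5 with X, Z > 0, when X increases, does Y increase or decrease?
Y increases

Taking the partial derivative:
∂Y/∂X = 28X

∂Y/∂X = 28X > 0 (assuming positive values)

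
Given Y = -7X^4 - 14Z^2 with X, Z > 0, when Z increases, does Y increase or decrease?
Y decreases

Taking the partial derivative:
∂Y/∂Z = -28Z

∂Y/∂Z = -28Z < 0 (assuming positive values)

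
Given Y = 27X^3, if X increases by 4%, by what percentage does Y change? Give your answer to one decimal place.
12.5%

For Y = 27X^3:
If X → X(1 + 0.04)
Then Y → Y · (1 + 0.04)^3
     ≈ Y · 1.1249

Percentage change = ((1 + 0.04)^3 − 1) × 100% ≈ 12.5%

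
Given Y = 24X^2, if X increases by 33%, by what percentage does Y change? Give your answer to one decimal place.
76.9%

For Y = 24X^2:
If X → X(1 + 0.33)
Then Y → Y · (1 + 0.33)^2
     = Y · 1.7689

Percentage change = ((1 + 0.33)^2 − 1) × 100% ≈ 76.9%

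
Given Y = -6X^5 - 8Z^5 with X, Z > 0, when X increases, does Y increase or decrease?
Y decreases

Taking the partial derivative:
∂Y/∂X = -30X^4

∂Y/∂X = -30X^4 < 0 (assuming positive values)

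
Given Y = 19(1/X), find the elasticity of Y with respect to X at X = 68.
Elasticity = -1

Elasticity = (dY/dX) · (X/Y)

dY/dX = -19/X²
At X = 68: dY/dX = -19/4624, Y = 19/68

Elasticity = (-19/4624) · (68 / (19/68)) = -1

Interpretation: for a small percentage change in X, the percentage change in Y is approximately -1.00 times as large.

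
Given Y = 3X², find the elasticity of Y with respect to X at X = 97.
Elasticity = 2

Elasticity = (dY/dX) · (X/Y)

dY/dX = 6·X
At X = 97: dY/dX = 582, Y = 28227

Elasticity = 582 · (97 / 28227) = 2

Interpretation: for a small percentage change in X, the percentage change in Y is approximately 2.00 times as large.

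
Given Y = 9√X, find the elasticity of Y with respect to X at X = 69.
Elasticity = 1/2

Elasticity = (dY/dX) · (X/Y)

dY/dX = 9/(2·√X)
At X = 69: dY/dX = 3·√69/46, Y = 9·√69

Elasticity = (3·√69/46) · (69 / (9·√69)) = 1/2

Interpretation: for a small percentage change in X, the percentage change in Y is approximately 0.50 times as large.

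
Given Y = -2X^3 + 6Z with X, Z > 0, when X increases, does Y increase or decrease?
Y decreases

Taking the partial derivative:
∂Y/∂X = -6X^2

∂Y/∂X = -6X^2 < 0 (assuming positive values)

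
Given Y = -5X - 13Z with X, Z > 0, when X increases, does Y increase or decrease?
Y decreases

Taking the partial derivative:
∂Y/∂X = -5

∂Y/∂X = -5 < 0 (assuming positive values)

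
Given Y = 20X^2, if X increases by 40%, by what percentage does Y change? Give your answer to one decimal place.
96.0%

For Y = 20X^2:
If X → X(1 + 0.4)
Then Y → Y · (1 + 0.4)^2
     = Y · 1.9600

Percentage change = ((1 + 0.4)^2 − 1) × 100% = 96.0%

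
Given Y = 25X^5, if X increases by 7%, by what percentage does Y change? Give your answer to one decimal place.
40.3%

For Y = 25X^5:
If X → X(1 + 0.07)
Then Y → Y · (1 + 0.07)^5
     ≈ Y · 1.4026

Percentage change = ((1 + 0.07)^5 − 1) × 100% ≈ 40.3%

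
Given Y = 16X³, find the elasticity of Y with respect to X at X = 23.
Elasticity = 3

Elasticity = (dY/dX) · (X/Y)

dY/dX = 48·X²
At X = 23: dY/dX = 25392, Y = 194672

Elasticity = 25392 · (23 / 194672) = 3

Interpretation: for a small percentage change in X, the percentage change in Y is approximately 3.00 times as large.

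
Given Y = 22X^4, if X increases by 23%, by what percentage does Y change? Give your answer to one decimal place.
128.9%

For Y = 22X^4:
If X → X(1 + 0.23)
Then Y → Y · (1 + 0.23)^4
     ≈ Y · 2.2889

Percentage change = ((1 + 0.23)^4 − 1) × 100% ≈ 128.9%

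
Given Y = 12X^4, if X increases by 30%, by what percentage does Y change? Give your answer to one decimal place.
185.6%

For Y = 12X^4:
If X → X(1 + 0.3)
Then Y → Y · (1 + 0.3)^4
     = Y · 2.8561

Percentage change = ((1 + 0.3)^4 − 1) × 100% ≈ 185.6%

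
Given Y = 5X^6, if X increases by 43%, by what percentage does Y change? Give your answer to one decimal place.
755.1%

For Y = 5X^6:
If X → X(1 + 0.43)
Then Y → Y · (1 + 0.43)^6
     ≈ Y · 8.5510

Percentage change = ((1 + 0.43)^6 − 1) × 100% ≈ 755.1%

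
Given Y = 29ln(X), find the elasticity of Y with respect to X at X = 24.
Elasticity = 1/ln(24) ≈ 0.3147

Elasticity = (dY/dX) · (X/Y)

dY/dX = 29/X
At X = 24: dY/dX = 29/24, Y = 29·ln(24)

Elasticity = (29/24) · (24 / (29·ln(24))) = 1/ln(24) ≈ 0.3147

Interpretation: for a small percentage change in X, the percentage change in Y is approximately 0.31 times as large.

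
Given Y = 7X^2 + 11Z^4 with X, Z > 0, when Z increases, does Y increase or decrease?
Y increases

Taking the partial derivative:
∂Y/∂Z = 44Z^3

∂Y/∂Z = 44Z^3 > 0 (assuming positive values)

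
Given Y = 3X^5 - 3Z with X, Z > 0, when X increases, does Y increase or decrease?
Y increases

Taking the partial derivative:
∂Y/∂X = 15X^4

∂Y/∂X = 15X^4 > 0 (assuming positive values)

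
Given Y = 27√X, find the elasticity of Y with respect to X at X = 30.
Elasticity = 1/2

Elasticity = (dY/dX) · (X/Y)

dY/dX = 27/(2·√X)
At X = 30: dY/dX = 9·√30/20, Y = 27·√30

Elasticity = (9·√30/20) · (30 / (27·√30)) = 1/2

Interpretation: for a small percentage change in X, the percentage change in Y is approximately 0.50 times as large.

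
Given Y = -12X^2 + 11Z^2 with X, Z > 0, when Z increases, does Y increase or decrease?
Y increases

Taking the partial derivative:
∂Y/∂Z = 22Z

∂Y/∂Z = 22Z > 0 (assuming positive values)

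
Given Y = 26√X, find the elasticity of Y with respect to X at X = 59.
Elasticity = 1/2

Elasticity = (dY/dX) · (X/Y)

dY/dX = 13/√X
At X = 59: dY/dX = 13·√59/59, Y = 26·√59

Elasticity = (13·√59/59) · (59 / (26·√59)) = 1/2

Interpretation: for a small percentage change in X, the percentage change in Y is approximately 0.50 times as large.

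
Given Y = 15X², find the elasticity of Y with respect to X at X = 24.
Elasticity = 2

Elasticity = (dY/dX) · (X/Y)

dY/dX = 30·X
At X = 24: dY/dX = 720, Y = 8640

Elasticity = 720 · (24 / 8640) = 2

Interpretation: for a small percentage change in X, the percentage change in Y is approximately 2.00 times as large.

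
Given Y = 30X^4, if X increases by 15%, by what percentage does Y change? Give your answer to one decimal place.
74.9%

For Y = 30X^4:
If X → X(1 + 0.15)
Then Y → Y · (1 + 0.15)^4
     ≈ Y · 1.7490

Percentage change = ((1 + 0.15)^4 − 1) × 100% ≈ 74.9%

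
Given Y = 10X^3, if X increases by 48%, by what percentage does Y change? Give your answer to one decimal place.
224.2%

For Y = 10X^3:
If X → X(1 + 0.48)
Then Y → Y · (1 + 0.48)^3
     ≈ Y · 3.2418

Percentage change = ((1 + 0.48)^3 − 1) × 100% ≈ 224.2%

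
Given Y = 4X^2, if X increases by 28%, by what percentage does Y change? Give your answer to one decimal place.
63.8%

For Y = 4X^2:
If X → X(1 + 0.28)
Then Y → Y · (1 + 0.28)^2
     = Y · 1.6384

Percentage change = ((1 + 0.28)^2 − 1) × 100% ≈ 63.8%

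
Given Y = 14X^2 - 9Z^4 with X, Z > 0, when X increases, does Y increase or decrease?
Y increases

Taking the partial derivative:
∂Y/∂X = 28X

∂Y/∂X = 28X > 0 (assuming positive values)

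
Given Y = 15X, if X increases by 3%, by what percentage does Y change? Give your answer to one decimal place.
3.0%

For Y = 15X:
If X → X(1 + 0.03)
Then Y → Y · (1 + 0.03)^1
     = Y · 1.0300

Percentage change = ((1 + 0.03)^1 − 1) × 100% = 3.0%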